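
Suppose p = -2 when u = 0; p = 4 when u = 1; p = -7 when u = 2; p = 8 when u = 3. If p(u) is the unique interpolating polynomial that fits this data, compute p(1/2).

93/16

L_0(1/2) = (-1/2)·(-3/2)·(-5/2)/[(-1)·(-2)·(-3)] = 5/16
L_1(1/2) = (1/2)·(-3/2)·(-5/2)/[(1)·(-1)·(-2)] = 15/16
L_2(1/2) = (1/2)·(-1/2)·(-5/2)/[(2)·(1)·(-1)] = -5/16
L_3(1/2) = (1/2)·(-1/2)·(-3/2)/[(3)·(2)·(1)] = 1/16
Sum: (-2)·(5/16) + 4·(15/16) + (-7)·(-5/16) + 8·(1/16) = 93/16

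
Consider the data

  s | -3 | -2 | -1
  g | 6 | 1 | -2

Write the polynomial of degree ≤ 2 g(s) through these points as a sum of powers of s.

g(s) = s^2 - 3

Build the Lagrange basis polynomials:
L_0(s) = (s + 2)(s + 1) / [2] = (1/2)s^2 + (3/2)s + 1
L_1(s) = (s + 3)(s + 1) / [-1] = -s^2 - 4s - 3
L_2(s) = (s + 3)(s + 2) / [2] = (1/2)s^2 + (5/2)s + 3
g(s) = 6·L_0 + 1·L_1 + (-2)·L_2
  6·L_0(s) = 3s^2 + 9s + 6
  1·L_1(s) = -s^2 - 4s - 3
  (-2)·L_2(s) = -s^2 - 5s - 6
Adding term by term: s^2 - 3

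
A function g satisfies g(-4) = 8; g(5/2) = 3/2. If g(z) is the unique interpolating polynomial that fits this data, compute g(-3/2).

11/2

Evaluate each Lagrange basis at z = -3/2:
L_0(-3/2) = (-4)/[(-13/2)] = 8/13
L_1(-3/2) = (5/2)/[(13/2)] = 5/13
Sum: 8·(8/13) + 3/2·(5/13) = 11/2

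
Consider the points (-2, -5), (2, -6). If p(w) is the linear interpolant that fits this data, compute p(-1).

L_0(-1) = (-3)/[(-4)] = 3/4
L_1(-1) = (1)/[(4)] = 1/4
Sum: (-5)·(3/4) + (-6)·(1/4) = -21/4

-21/4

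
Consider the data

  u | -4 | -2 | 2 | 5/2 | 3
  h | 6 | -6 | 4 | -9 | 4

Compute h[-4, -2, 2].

17/12

h[-4,-2] = (-6 - 6) / (-2 - (-4)) = -6
h[-2,2] = (4 - (-6)) / (2 - (-2)) = 5/2
h[-4,-2,2] = (5/2 - (-6)) / (2 - (-4)) = 17/12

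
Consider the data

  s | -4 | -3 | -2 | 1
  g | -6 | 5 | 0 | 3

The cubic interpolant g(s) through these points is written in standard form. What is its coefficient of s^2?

91/10

Build the Lagrange basis polynomials:
L_0(s) = (s + 3)(s + 2)(s - 1) / [-10] = -(1/10)s^3 - (2/5)s^2 - (1/10)s + 3/5
L_1(s) = (s + 4)(s + 2)(s - 1) / [4] = (1/4)s^3 + (5/4)s^2 + (1/2)s - 2
L_2(s) = (s + 4)(s + 3)(s - 1) / [-6] = -(1/6)s^3 - s^2 - (5/6)s + 2
L_3(s) = (s + 4)(s + 3)(s + 2) / [60] = (1/60)s^3 + (3/20)s^2 + (13/30)s + 2/5
g(s) = (-6)·L_0 + 5·L_1 + 0·L_2 + 3·L_3
Only the coefficient of s^2 is needed; take it from each L_i and combine:
(-6)·(-2/5) + 5·(5/4) + 0·(-1) + 3·(3/20) = 91/10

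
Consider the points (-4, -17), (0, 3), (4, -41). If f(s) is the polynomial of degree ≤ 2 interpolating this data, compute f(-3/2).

3

L_0(-3/2) = (-3/2)·(-11/2)/[(-4)·(-8)] = 33/128
L_1(-3/2) = (5/2)·(-11/2)/[(4)·(-4)] = 55/64
L_2(-3/2) = (5/2)·(-3/2)/[(8)·(4)] = -15/128
Sum: (-17)·(33/128) + 3·(55/64) + (-41)·(-15/128) = 3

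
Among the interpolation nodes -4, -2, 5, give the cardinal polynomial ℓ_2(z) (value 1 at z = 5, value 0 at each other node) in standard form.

ℓ_2(z) = (z + 4)(z + 2) / [(9)·(7)]
       = (z^2 + 6z + 8) / (63)

ℓ_2(z) = (1/63)z^2 + (2/21)z + 8/63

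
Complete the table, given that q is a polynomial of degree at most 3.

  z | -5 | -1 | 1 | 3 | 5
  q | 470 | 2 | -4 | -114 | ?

The 4 known values determine q uniquely (degree ≤ 3).
Evaluate each Lagrange basis at z = 5:
L_0(5) = (6)·(4)·(2)/[(-4)·(-6)·(-8)] = -1/4
L_1(5) = (10)·(4)·(2)/[(4)·(-2)·(-4)] = 5/2
L_2(5) = (10)·(6)·(2)/[(6)·(2)·(-2)] = -5
L_3(5) = (10)·(6)·(4)/[(8)·(4)·(2)] = 15/4
Sum: 470·(-1/4) + 2·(5/2) + (-4)·(-5) + (-114)·(15/4) = -520

-520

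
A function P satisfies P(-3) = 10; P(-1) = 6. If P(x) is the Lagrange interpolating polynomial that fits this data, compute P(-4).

Evaluate each Lagrange basis at x = -4:
L_0(-4) = (-3)/[(-2)] = 3/2
L_1(-4) = (-1)/[(2)] = -1/2
Sum: 10·(3/2) + 6·(-1/2) = 12

12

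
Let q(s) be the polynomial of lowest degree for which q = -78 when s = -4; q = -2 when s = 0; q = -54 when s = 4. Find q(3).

L_0(3) = (3)·(-1)/[(-4)·(-8)] = -3/32
L_1(3) = (7)·(-1)/[(4)·(-4)] = 7/16
L_2(3) = (7)·(3)/[(8)·(4)] = 21/32
Sum: (-78)·(-3/32) + (-2)·(7/16) + (-54)·(21/32) = -29

-29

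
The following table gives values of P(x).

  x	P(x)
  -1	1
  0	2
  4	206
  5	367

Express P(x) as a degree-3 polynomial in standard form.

Build the Lagrange basis polynomials:
L_0(x) = x(x - 4)(x - 5) / [-30] = -(1/30)x^3 + (3/10)x^2 - (2/3)x
L_1(x) = (x + 1)(x - 4)(x - 5) / [20] = (1/20)x^3 - (2/5)x^2 + (11/20)x + 1
L_2(x) = (x + 1)x(x - 5) / [-20] = -(1/20)x^3 + (1/5)x^2 + (1/4)x
L_3(x) = (x + 1)x(x - 4) / [30] = (1/30)x^3 - (1/10)x^2 - (2/15)x
P(x) = 1·L_0 + 2·L_1 + 206·L_2 + 367·L_3
  1·L_0(x) = -(1/30)x^3 + (3/10)x^2 - (2/3)x
  2·L_1(x) = (1/10)x^3 - (4/5)x^2 + (11/10)x + 2
  206·L_2(x) = -(103/10)x^3 + (206/5)x^2 + (103/2)x
  367·L_3(x) = (367/30)x^3 - (367/10)x^2 - (734/15)x
Adding term by term: 2x^3 + 4x^2 + 3x + 2

P(x) = 2x^3 + 4x^2 + 3x + 2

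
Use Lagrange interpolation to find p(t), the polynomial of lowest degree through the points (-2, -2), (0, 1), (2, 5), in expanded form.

L_0(t) = t(t - 2) / [8] = (1/8)t^2 - (1/4)t
L_1(t) = (t + 2)(t - 2) / [-4] = -(1/4)t^2 + 1
L_2(t) = (t + 2)t / [8] = (1/8)t^2 + (1/4)t
p(t) = (-2)·L_0 + 1·L_1 + 5·L_2
  (-2)·L_0(t) = -(1/4)t^2 + (1/2)t
  1·L_1(t) = -(1/4)t^2 + 1
  5·L_2(t) = (5/8)t^2 + (5/4)t
Adding term by term: (1/8)t^2 + (7/4)t + 1

p(t) = (1/8)t^2 + (7/4)t + 1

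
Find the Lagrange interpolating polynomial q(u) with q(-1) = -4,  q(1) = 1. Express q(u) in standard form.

Build the Lagrange basis polynomials:
L_0(u) = (u - 1) / [-2] = -(1/2)u + 1/2
L_1(u) = (u + 1) / [2] = (1/2)u + 1/2
q(u) = (-4)·L_0 + 1·L_1
  (-4)·L_0(u) = 2u - 2
  1·L_1(u) = (1/2)u + 1/2
Adding term by term: (5/2)u - 3/2

q(u) = (5/2)u - 3/2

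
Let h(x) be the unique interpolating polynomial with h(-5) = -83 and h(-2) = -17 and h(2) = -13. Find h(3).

-27

Evaluate each Lagrange basis at x = 3:
L_0(3) = (5)·(1)/[(-3)·(-7)] = 5/21
L_1(3) = (8)·(1)/[(3)·(-4)] = -2/3
L_2(3) = (8)·(5)/[(7)·(4)] = 10/7
Sum: (-83)·(5/21) + (-17)·(-2/3) + (-13)·(10/7) = -27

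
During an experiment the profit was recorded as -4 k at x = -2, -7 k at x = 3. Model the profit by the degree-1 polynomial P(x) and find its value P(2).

-32/5

Evaluate each Lagrange basis at x = 2:
L_0(2) = (-1)/[(-5)] = 1/5
L_1(2) = (4)/[(5)] = 4/5
Sum: (-4)·(1/5) + (-7)·(4/5) = -32/5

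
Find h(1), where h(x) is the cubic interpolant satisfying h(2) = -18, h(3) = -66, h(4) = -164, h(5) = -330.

Evaluate each Lagrange basis at x = 1:
L_0(1) = (-2)·(-3)·(-4)/[(-1)·(-2)·(-3)] = 4
L_1(1) = (-1)·(-3)·(-4)/[(1)·(-1)·(-2)] = -6
L_2(1) = (-1)·(-2)·(-4)/[(2)·(1)·(-1)] = 4
L_3(1) = (-1)·(-2)·(-3)/[(3)·(2)·(1)] = -1
Sum: (-18)·(4) + (-66)·(-6) + (-164)·(4) + (-330)·(-1) = -2

-2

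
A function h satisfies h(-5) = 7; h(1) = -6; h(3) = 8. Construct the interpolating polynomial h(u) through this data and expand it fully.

Newton's divided differences:
h[-5,1] = (-6 - 7) / (1 - (-5)) = -13/6
h[1,3] = (8 - (-6)) / (3 - 1) = 7
h[-5,1,3] = (7 - (-13/6)) / (3 - (-5)) = 55/48
h(u) = 7 + (-13/6)·(u + 5) + (55/48)·(u + 5)(u - 1)
Expanding: h(u) = (55/48)u^2 + (29/12)u - 153/16

h(u) = (55/48)u^2 + (29/12)u - 153/16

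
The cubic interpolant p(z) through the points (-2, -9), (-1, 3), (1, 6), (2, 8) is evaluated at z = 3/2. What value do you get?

Using Newton's divided-difference form:
p[-2,-1] = (3 - (-9)) / (-1 - (-2)) = 12
p[-1,1] = (6 - 3) / (1 - (-1)) = 3/2
p[1,2] = (8 - 6) / (2 - 1) = 2
p[-2,-1,1] = (3/2 - 12) / (1 - (-2)) = -7/2
p[-1,1,2] = (2 - 3/2) / (2 - (-1)) = 1/6
p[-2,-1,1,2] = (1/6 - (-7/2)) / (2 - (-2)) = 11/12
p(3/2) = -9 + 12·(7/2) + (-7/2)·(7/2)·(5/2) + (11/12)·(7/2)·(5/2)·(1/2) = 613/96

613/96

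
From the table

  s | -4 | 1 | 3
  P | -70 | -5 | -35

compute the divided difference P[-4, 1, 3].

-4

P[-4,1] = (-5 - (-70)) / (1 - (-4)) = 13
P[1,3] = (-35 - (-5)) / (3 - 1) = -15
P[-4,1,3] = (-15 - 13) / (3 - (-4)) = -4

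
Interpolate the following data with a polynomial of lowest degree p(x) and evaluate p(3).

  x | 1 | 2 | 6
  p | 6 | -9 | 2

-169/10

L_0(3) = (1)·(-3)/[(-1)·(-5)] = -3/5
L_1(3) = (2)·(-3)/[(1)·(-4)] = 3/2
L_2(3) = (2)·(1)/[(5)·(4)] = 1/10
Sum: 6·(-3/5) + (-9)·(3/2) + 2·(1/10) = -169/10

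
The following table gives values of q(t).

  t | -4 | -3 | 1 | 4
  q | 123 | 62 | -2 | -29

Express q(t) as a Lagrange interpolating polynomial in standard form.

L_0(t) = (t + 3)(t - 1)(t - 4) / [-40] = -(1/40)t^3 + (1/20)t^2 + (11/40)t - 3/10
L_1(t) = (t + 4)(t - 1)(t - 4) / [28] = (1/28)t^3 - (1/28)t^2 - (4/7)t + 4/7
L_2(t) = (t + 4)(t + 3)(t - 4) / [-60] = -(1/60)t^3 - (1/20)t^2 + (4/15)t + 4/5
L_3(t) = (t + 4)(t + 3)(t - 1) / [168] = (1/168)t^3 + (1/28)t^2 + (5/168)t - 1/14
q(t) = 123·L_0 + 62·L_1 + (-2)·L_2 + (-29)·L_3
  123·L_0(t) = -(123/40)t^3 + (123/20)t^2 + (1353/40)t - 369/10
  62·L_1(t) = (31/14)t^3 - (31/14)t^2 - (248/7)t + 248/7
  (-2)·L_2(t) = (1/30)t^3 + (1/10)t^2 - (8/15)t - 8/5
  (-29)·L_3(t) = -(29/168)t^3 - (29/28)t^2 - (145/168)t + 29/14
Adding term by term: -t^3 + 3t^2 - 3t - 1

q(t) = -t^3 + 3t^2 - 3t - 1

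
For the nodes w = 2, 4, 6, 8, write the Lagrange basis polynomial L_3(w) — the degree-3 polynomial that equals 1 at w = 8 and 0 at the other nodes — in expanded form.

L_3(w) = (w - 2)(w - 4)(w - 6) / [(6)·(4)·(2)]
       = (w^3 - 12w^2 + 44w - 48) / (48)

L_3(w) = (1/48)w^3 - (1/4)w^2 + (11/12)w - 1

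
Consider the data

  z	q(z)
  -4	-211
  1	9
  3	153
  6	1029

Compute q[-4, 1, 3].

q[-4,1] = (9 - (-211)) / (1 - (-4)) = 44
q[1,3] = (153 - 9) / (3 - 1) = 72
q[-4,1,3] = (72 - 44) / (3 - (-4)) = 4

4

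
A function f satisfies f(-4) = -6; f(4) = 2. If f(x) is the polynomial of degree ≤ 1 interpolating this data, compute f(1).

-1

L_0(1) = (-3)/[(-8)] = 3/8
L_1(1) = (5)/[(8)] = 5/8
Sum: (-6)·(3/8) + 2·(5/8) = -1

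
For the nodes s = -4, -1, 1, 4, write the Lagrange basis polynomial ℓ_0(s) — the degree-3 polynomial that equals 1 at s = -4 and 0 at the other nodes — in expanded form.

ℓ_0(s) = -(1/120)s^3 + (1/30)s^2 + (1/120)s - 1/30

ℓ_0(s) = (s + 1)(s - 1)(s - 4) / [(-3)·(-5)·(-8)]
       = (s^3 - 4s^2 - s + 4) / (-120)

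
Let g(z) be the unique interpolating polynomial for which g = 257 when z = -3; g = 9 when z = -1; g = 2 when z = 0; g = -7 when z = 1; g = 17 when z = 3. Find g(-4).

Using Newton's divided-difference form:
g[-3,-1] = (9 - 257) / (-1 - (-3)) = -124
g[-1,0] = (2 - 9) / (0 - (-1)) = -7
g[0,1] = (-7 - 2) / (1 - 0) = -9
g[1,3] = (17 - (-7)) / (3 - 1) = 12
g[-3,-1,0] = (-7 - (-124)) / (0 - (-3)) = 39
g[-1,0,1] = (-9 - (-7)) / (1 - (-1)) = -1
g[0,1,3] = (12 - (-9)) / (3 - 0) = 7
g[-3,-1,0,1] = (-1 - 39) / (1 - (-3)) = -10
g[-1,0,1,3] = (7 - (-1)) / (3 - (-1)) = 2
g[-3,-1,0,1,3] = (2 - (-10)) / (3 - (-3)) = 2
g(-4) = 257 + (-124)·(-1) + 39·(-1)·(-3) + (-10)·(-1)·(-3)·(-4) + 2·(-1)·(-3)·(-4)·(-5) = 738

738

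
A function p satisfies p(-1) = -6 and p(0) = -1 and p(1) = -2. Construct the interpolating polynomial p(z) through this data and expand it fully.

L_0(z) = z(z - 1) / [2] = (1/2)z^2 - (1/2)z
L_1(z) = (z + 1)(z - 1) / [-1] = -z^2 + 1
L_2(z) = (z + 1)z / [2] = (1/2)z^2 + (1/2)z
p(z) = (-6)·L_0 + (-1)·L_1 + (-2)·L_2
  (-6)·L_0(z) = -3z^2 + 3z
  (-1)·L_1(z) = z^2 - 1
  (-2)·L_2(z) = -z^2 - z
Adding term by term: -3z^2 + 2z - 1

p(z) = -3z^2 + 2z - 1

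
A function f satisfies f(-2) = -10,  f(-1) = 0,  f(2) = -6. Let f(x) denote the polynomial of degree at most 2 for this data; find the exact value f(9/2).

-209/4

L_0(9/2) = (11/2)·(5/2)/[(-1)·(-4)] = 55/16
L_1(9/2) = (13/2)·(5/2)/[(1)·(-3)] = -65/12
L_2(9/2) = (13/2)·(11/2)/[(4)·(3)] = 143/48
Sum: (-10)·(55/16) + 0 + (-6)·(143/48) = -209/4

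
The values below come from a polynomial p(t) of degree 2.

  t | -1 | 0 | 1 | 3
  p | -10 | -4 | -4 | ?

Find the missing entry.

The 3 known values determine p uniquely (degree ≤ 2).
Evaluate each Lagrange basis at t = 3:
L_0(3) = (3)·(2)/[(-1)·(-2)] = 3
L_1(3) = (4)·(2)/[(1)·(-1)] = -8
L_2(3) = (4)·(3)/[(2)·(1)] = 6
Sum: (-10)·(3) + (-4)·(-8) + (-4)·(6) = -22

-22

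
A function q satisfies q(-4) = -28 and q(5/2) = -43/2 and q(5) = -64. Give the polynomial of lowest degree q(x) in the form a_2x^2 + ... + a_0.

q(x) = -2x^2 - 2x - 4

Build the Lagrange basis polynomials:
L_0(x) = (x - 5/2)(x - 5) / [117/2] = (2/117)x^2 - (5/39)x + 25/117
L_1(x) = (x + 4)(x - 5) / [-65/4] = -(4/65)x^2 + (4/65)x + 16/13
L_2(x) = (x + 4)(x - 5/2) / [45/2] = (2/45)x^2 + (1/15)x - 4/9
q(x) = (-28)·L_0 + (-43/2)·L_1 + (-64)·L_2
  (-28)·L_0(x) = -(56/117)x^2 + (140/39)x - 700/117
  (-43/2)·L_1(x) = (86/65)x^2 - (86/65)x - 344/13
  (-64)·L_2(x) = -(128/45)x^2 - (64/15)x + 256/9
Adding term by term: -2x^2 - 2x - 4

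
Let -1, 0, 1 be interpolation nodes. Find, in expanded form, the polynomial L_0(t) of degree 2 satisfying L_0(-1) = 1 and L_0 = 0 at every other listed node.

L_0(t) = t(t - 1) / [(-1)·(-2)]
       = (t^2 - t) / (2)

L_0(t) = (1/2)t^2 - (1/2)t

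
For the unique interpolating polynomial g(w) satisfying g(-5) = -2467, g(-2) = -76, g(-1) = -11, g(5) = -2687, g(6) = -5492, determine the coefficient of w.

3

Build the Lagrange basis polynomials:
L_0(w) = (w + 2)(w + 1)(w - 5)(w - 6) / [1320] = (1/1320)w^4 - (1/165)w^3 - (1/1320)w^2 + (17/330)w + 1/22
L_1(w) = (w + 5)(w + 1)(w - 5)(w - 6) / [-168] = -(1/168)w^4 + (5/168)w^3 + (31/168)w^2 - (125/168)w - 25/28
L_2(w) = (w + 5)(w + 2)(w - 5)(w - 6) / [168] = (1/168)w^4 - (1/42)w^3 - (37/168)w^2 + (25/42)w + 25/14
L_3(w) = (w + 5)(w + 2)(w + 1)(w - 6) / [-420] = -(1/420)w^4 - (1/210)w^3 + (31/420)w^2 + (23/105)w + 1/7
L_4(w) = (w + 5)(w + 2)(w + 1)(w - 5) / [616] = (1/616)w^4 + (3/616)w^3 - (23/616)w^2 - (75/616)w - 25/308
g(w) = (-2467)·L_0 + (-76)·L_1 + (-11)·L_2 + (-2687)·L_3 + (-5492)·L_4
Only the coefficient of w is needed; take it from each L_i and combine:
(-2467)·(17/330) + (-76)·(-125/168) + (-11)·(25/42) + (-2687)·(23/105) + (-5492)·(-75/616) = 3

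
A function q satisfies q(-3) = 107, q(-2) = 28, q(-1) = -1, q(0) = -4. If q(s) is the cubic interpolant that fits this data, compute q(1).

Evaluate each Lagrange basis at s = 1:
L_0(1) = (3)·(2)·(1)/[(-1)·(-2)·(-3)] = -1
L_1(1) = (4)·(2)·(1)/[(1)·(-1)·(-2)] = 4
L_2(1) = (4)·(3)·(1)/[(2)·(1)·(-1)] = -6
L_3(1) = (4)·(3)·(2)/[(3)·(2)·(1)] = 4
Sum: 107·(-1) + 28·(4) + (-1)·(-6) + (-4)·(4) = -5

-5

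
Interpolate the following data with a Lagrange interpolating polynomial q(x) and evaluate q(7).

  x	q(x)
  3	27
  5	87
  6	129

Evaluate each Lagrange basis at x = 7:
L_0(7) = (2)·(1)/[(-2)·(-3)] = 1/3
L_1(7) = (4)·(1)/[(2)·(-1)] = -2
L_2(7) = (4)·(2)/[(3)·(1)] = 8/3
Sum: 27·(1/3) + 87·(-2) + 129·(8/3) = 179

179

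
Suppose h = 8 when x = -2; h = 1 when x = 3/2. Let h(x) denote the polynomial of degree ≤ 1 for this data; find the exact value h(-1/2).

5

L_0(-1/2) = (-2)/[(-7/2)] = 4/7
L_1(-1/2) = (3/2)/[(7/2)] = 3/7
Sum: 8·(4/7) + 1·(3/7) = 5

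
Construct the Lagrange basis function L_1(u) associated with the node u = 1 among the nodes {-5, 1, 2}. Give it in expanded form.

L_1(u) = (u + 5)(u - 2) / [(6)·(-1)]
       = (u^2 + 3u - 10) / (-6)

L_1(u) = -(1/6)u^2 - (1/2)u + 5/3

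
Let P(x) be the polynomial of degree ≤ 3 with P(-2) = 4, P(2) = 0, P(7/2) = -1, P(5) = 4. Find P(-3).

L_0(-3) = (-5)·(-13/2)·(-8)/[(-4)·(-11/2)·(-7)] = 130/77
L_1(-3) = (-1)·(-13/2)·(-8)/[(4)·(-3/2)·(-3)] = -26/9
L_2(-3) = (-1)·(-5)·(-8)/[(11/2)·(3/2)·(-3/2)] = 320/99
L_3(-3) = (-1)·(-5)·(-13/2)/[(7)·(3)·(3/2)] = -65/63
Sum: 4·(130/77) + 0 + (-1)·(320/99) + 4·(-65/63) = -20/33

-20/33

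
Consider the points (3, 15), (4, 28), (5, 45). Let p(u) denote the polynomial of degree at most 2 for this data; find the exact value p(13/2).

78

Evaluate each Lagrange basis at u = 13/2:
L_0(13/2) = (5/2)·(3/2)/[(-1)·(-2)] = 15/8
L_1(13/2) = (7/2)·(3/2)/[(1)·(-1)] = -21/4
L_2(13/2) = (7/2)·(5/2)/[(2)·(1)] = 35/8
Sum: 15·(15/8) + 28·(-21/4) + 45·(35/8) = 78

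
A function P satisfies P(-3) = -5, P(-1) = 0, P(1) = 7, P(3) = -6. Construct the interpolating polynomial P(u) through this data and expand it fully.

L_0(u) = (u + 1)(u - 1)(u - 3) / [-48] = -(1/48)u^3 + (1/16)u^2 + (1/48)u - 1/16
L_1(u) = (u + 3)(u - 1)(u - 3) / [16] = (1/16)u^3 - (1/16)u^2 - (9/16)u + 9/16
L_2(u) = (u + 3)(u + 1)(u - 3) / [-16] = -(1/16)u^3 - (1/16)u^2 + (9/16)u + 9/16
L_3(u) = (u + 3)(u + 1)(u - 1) / [48] = (1/48)u^3 + (1/16)u^2 - (1/48)u - 1/16
P(u) = (-5)·L_0 + 0·L_1 + 7·L_2 + (-6)·L_3
  (-5)·L_0(u) = (5/48)u^3 - (5/16)u^2 - (5/48)u + 5/16
  0·L_1(u) = 0
  7·L_2(u) = -(7/16)u^3 - (7/16)u^2 + (63/16)u + 63/16
  (-6)·L_3(u) = -(1/8)u^3 - (3/8)u^2 + (1/8)u + 3/8
Adding term by term: -(11/24)u^3 - (9/8)u^2 + (95/24)u + 37/8

P(u) = -(11/24)u^3 - (9/8)u^2 + (95/24)u + 37/8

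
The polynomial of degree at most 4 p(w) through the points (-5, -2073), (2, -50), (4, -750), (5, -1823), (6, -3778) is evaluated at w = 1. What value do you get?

Using Newton's divided-difference form:
p[-5,2] = (-50 - (-2073)) / (2 - (-5)) = 289
p[2,4] = (-750 - (-50)) / (4 - 2) = -350
p[4,5] = (-1823 - (-750)) / (5 - 4) = -1073
p[5,6] = (-3778 - (-1823)) / (6 - 5) = -1955
p[-5,2,4] = (-350 - 289) / (4 - (-5)) = -71
p[2,4,5] = (-1073 - (-350)) / (5 - 2) = -241
p[4,5,6] = (-1955 - (-1073)) / (6 - 4) = -441
p[-5,2,4,5] = (-241 - (-71)) / (5 - (-5)) = -17
p[2,4,5,6] = (-441 - (-241)) / (6 - 2) = -50
p[-5,2,4,5,6] = (-50 - (-17)) / (6 - (-5)) = -3
p(1) = -2073 + 289·(6) + (-71)·(6)·(-1) + (-17)·(6)·(-1)·(-3) + (-3)·(6)·(-1)·(-3)·(-4) = -3

-3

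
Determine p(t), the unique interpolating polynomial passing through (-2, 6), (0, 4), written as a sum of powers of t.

Build the Lagrange basis polynomials:
L_0(t) = t / [-2] = -(1/2)t
L_1(t) = (t + 2) / [2] = (1/2)t + 1
p(t) = 6·L_0 + 4·L_1
  6·L_0(t) = -3t
  4·L_1(t) = 2t + 4
Adding term by term: -t + 4

p(t) = -t + 4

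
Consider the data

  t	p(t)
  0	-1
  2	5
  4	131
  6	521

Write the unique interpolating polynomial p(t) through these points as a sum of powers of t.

p(t) = 3t^3 - 3t^2 - 3t - 1

Build the Lagrange basis polynomials:
L_0(t) = (t - 2)(t - 4)(t - 6) / [-48] = -(1/48)t^3 + (1/4)t^2 - (11/12)t + 1
L_1(t) = t(t - 4)(t - 6) / [16] = (1/16)t^3 - (5/8)t^2 + (3/2)t
L_2(t) = t(t - 2)(t - 6) / [-16] = -(1/16)t^3 + (1/2)t^2 - (3/4)t
L_3(t) = t(t - 2)(t - 4) / [48] = (1/48)t^3 - (1/8)t^2 + (1/6)t
p(t) = (-1)·L_0 + 5·L_1 + 131·L_2 + 521·L_3
  (-1)·L_0(t) = (1/48)t^3 - (1/4)t^2 + (11/12)t - 1
  5·L_1(t) = (5/16)t^3 - (25/8)t^2 + (15/2)t
  131·L_2(t) = -(131/16)t^3 + (131/2)t^2 - (393/4)t
  521·L_3(t) = (521/48)t^3 - (521/8)t^2 + (521/6)t
Adding term by term: 3t^3 - 3t^2 - 3t - 1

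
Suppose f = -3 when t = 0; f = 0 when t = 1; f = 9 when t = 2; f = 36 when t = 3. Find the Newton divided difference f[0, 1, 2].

3

f[0,1] = (0 - (-3)) / (1 - 0) = 3
f[1,2] = (9 - 0) / (2 - 1) = 9
f[0,1,2] = (9 - 3) / (2 - 0) = 3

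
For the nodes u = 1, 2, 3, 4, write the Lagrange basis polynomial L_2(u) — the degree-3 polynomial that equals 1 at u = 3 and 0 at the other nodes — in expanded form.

L_2(u) = -(1/2)u^3 + (7/2)u^2 - 7u + 4

L_2(u) = (u - 1)(u - 2)(u - 4) / [(2)·(1)·(-1)]
       = (u^3 - 7u^2 + 14u - 8) / (-2)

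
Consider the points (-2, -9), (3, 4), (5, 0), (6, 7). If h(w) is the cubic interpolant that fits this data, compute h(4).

-3/35

Evaluate each Lagrange basis at w = 4:
L_0(4) = (1)·(-1)·(-2)/[(-5)·(-7)·(-8)] = -1/140
L_1(4) = (6)·(-1)·(-2)/[(5)·(-2)·(-3)] = 2/5
L_2(4) = (6)·(1)·(-2)/[(7)·(2)·(-1)] = 6/7
L_3(4) = (6)·(1)·(-1)/[(8)·(3)·(1)] = -1/4
Sum: (-9)·(-1/140) + 4·(2/5) + 0 + 7·(-1/4) = -3/35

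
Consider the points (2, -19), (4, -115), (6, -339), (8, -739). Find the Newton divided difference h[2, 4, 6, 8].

h[2,4] = (-115 - (-19)) / (4 - 2) = -48
h[4,6] = (-339 - (-115)) / (6 - 4) = -112
h[6,8] = (-739 - (-339)) / (8 - 6) = -200
h[2,4,6] = (-112 - (-48)) / (6 - 2) = -16
h[4,6,8] = (-200 - (-112)) / (8 - 4) = -22
h[2,4,6,8] = (-22 - (-16)) / (8 - 2) = -1

-1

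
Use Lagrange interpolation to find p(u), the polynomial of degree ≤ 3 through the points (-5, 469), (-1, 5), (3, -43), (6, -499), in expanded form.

Build the Lagrange basis polynomials:
L_0(u) = (u + 1)(u - 3)(u - 6) / [-352] = -(1/352)u^3 + (1/44)u^2 - (9/352)u - 9/176
L_1(u) = (u + 5)(u - 3)(u - 6) / [112] = (1/112)u^3 - (1/28)u^2 - (27/112)u + 45/56
L_2(u) = (u + 5)(u + 1)(u - 6) / [-96] = -(1/96)u^3 + (31/96)u + 5/16
L_3(u) = (u + 5)(u + 1)(u - 3) / [231] = (1/231)u^3 + (1/77)u^2 - (13/231)u - 5/77
p(u) = 469·L_0 + 5·L_1 + (-43)·L_2 + (-499)·L_3
  469·L_0(u) = -(469/352)u^3 + (469/44)u^2 - (4221/352)u - 4221/176
  5·L_1(u) = (5/112)u^3 - (5/28)u^2 - (135/112)u + 225/56
  (-43)·L_2(u) = (43/96)u^3 - (1333/96)u - 215/16
  (-499)·L_3(u) = -(499/231)u^3 - (499/77)u^2 + (6487/231)u + 2495/77
Adding term by term: -3u^3 + 4u^2 + u - 1

p(u) = -3u^3 + 4u^2 + u - 1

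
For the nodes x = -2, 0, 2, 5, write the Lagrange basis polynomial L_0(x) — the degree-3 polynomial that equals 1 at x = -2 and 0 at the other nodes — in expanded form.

L_0(x) = -(1/56)x^3 + (1/8)x^2 - (5/28)x

L_0(x) = x(x - 2)(x - 5) / [(-2)·(-4)·(-7)]
       = (x^3 - 7x^2 + 10x) / (-56)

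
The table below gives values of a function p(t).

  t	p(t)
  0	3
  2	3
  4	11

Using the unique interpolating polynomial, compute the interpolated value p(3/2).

9/4

Using Newton's divided-difference form:
p[0,2] = (3 - 3) / (2 - 0) = 0
p[2,4] = (11 - 3) / (4 - 2) = 4
p[0,2,4] = (4 - 0) / (4 - 0) = 1
p(3/2) = 3 + 0·(3/2) + 1·(3/2)·(-1/2) = 9/4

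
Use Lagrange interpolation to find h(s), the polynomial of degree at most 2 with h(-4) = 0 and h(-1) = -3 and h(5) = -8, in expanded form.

Build the Lagrange basis polynomials:
L_0(s) = (s + 1)(s - 5) / [27] = (1/27)s^2 - (4/27)s - 5/27
L_1(s) = (s + 4)(s - 5) / [-18] = -(1/18)s^2 + (1/18)s + 10/9
L_2(s) = (s + 4)(s + 1) / [54] = (1/54)s^2 + (5/54)s + 2/27
h(s) = 0·L_0 + (-3)·L_1 + (-8)·L_2
  0·L_0(s) = 0
  (-3)·L_1(s) = (1/6)s^2 - (1/6)s - 10/3
  (-8)·L_2(s) = -(4/27)s^2 - (20/27)s - 16/27
Adding term by term: (1/54)s^2 - (49/54)s - 106/27

h(s) = (1/54)s^2 - (49/54)s - 106/27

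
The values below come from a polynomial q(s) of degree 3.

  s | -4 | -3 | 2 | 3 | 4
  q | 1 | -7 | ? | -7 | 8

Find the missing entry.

The 4 known values determine q uniquely (degree ≤ 3).
L_0(2) = (5)·(-1)·(-2)/[(-1)·(-7)·(-8)] = -5/28
L_1(2) = (6)·(-1)·(-2)/[(1)·(-6)·(-7)] = 2/7
L_2(2) = (6)·(5)·(-2)/[(7)·(6)·(-1)] = 10/7
L_3(2) = (6)·(5)·(-1)/[(8)·(7)·(1)] = -15/28
Sum: 1·(-5/28) + (-7)·(2/7) + (-7)·(10/7) + 8·(-15/28) = -461/28

-461/28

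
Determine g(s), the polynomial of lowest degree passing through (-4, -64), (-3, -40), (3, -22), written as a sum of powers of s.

Build the Lagrange basis polynomials:
L_0(s) = (s + 3)(s - 3) / [7] = (1/7)s^2 - 9/7
L_1(s) = (s + 4)(s - 3) / [-6] = -(1/6)s^2 - (1/6)s + 2
L_2(s) = (s + 4)(s + 3) / [42] = (1/42)s^2 + (1/6)s + 2/7
g(s) = (-64)·L_0 + (-40)·L_1 + (-22)·L_2
  (-64)·L_0(s) = -(64/7)s^2 + 576/7
  (-40)·L_1(s) = (20/3)s^2 + (20/3)s - 80
  (-22)·L_2(s) = -(11/21)s^2 - (11/3)s - 44/7
Adding term by term: -3s^2 + 3s - 4

g(s) = -3s^2 + 3s - 4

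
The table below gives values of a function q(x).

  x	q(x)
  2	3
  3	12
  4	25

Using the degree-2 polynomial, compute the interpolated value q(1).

Using Newton's divided-difference form:
q[2,3] = (12 - 3) / (3 - 2) = 9
q[3,4] = (25 - 12) / (4 - 3) = 13
q[2,3,4] = (13 - 9) / (4 - 2) = 2
q(1) = 3 + 9·(-1) + 2·(-1)·(-2) = -2

-2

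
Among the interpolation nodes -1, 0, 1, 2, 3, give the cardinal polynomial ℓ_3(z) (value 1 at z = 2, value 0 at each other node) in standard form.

ℓ_3(z) = -(1/6)z^4 + (1/2)z^3 + (1/6)z^2 - (1/2)z

ℓ_3(z) = (z + 1)z(z - 1)(z - 3) / [(3)·(2)·(1)·(-1)]
       = (z^4 - 3z^3 - z^2 + 3z) / (-6)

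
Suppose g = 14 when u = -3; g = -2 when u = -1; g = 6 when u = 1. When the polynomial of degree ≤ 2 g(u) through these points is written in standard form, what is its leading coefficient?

3

The leading coefficient equals the top divided difference g[-3,-1,1].
g[-3,-1] = (-2 - 14) / (-1 - (-3)) = -8
g[-1,1] = (6 - (-2)) / (1 - (-1)) = 4
g[-3,-1,1] = (4 - (-8)) / (1 - (-3)) = 3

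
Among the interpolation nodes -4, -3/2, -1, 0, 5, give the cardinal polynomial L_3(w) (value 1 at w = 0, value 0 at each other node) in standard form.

L_3(w) = -(1/30)w^4 - (1/20)w^3 + (7/10)w^2 + (103/60)w + 1

L_3(w) = (w + 4)(w + 3/2)(w + 1)(w - 5) / [(4)·(3/2)·(1)·(-5)]
       = (w^4 + (3/2)w^3 - 21w^2 - (103/2)w - 30) / (-30)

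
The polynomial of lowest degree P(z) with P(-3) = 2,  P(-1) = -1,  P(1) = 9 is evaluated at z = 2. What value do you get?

151/8

Evaluate each Lagrange basis at z = 2:
L_0(2) = (3)·(1)/[(-2)·(-4)] = 3/8
L_1(2) = (5)·(1)/[(2)·(-2)] = -5/4
L_2(2) = (5)·(3)/[(4)·(2)] = 15/8
Sum: 2·(3/8) + (-1)·(-5/4) + 9·(15/8) = 151/8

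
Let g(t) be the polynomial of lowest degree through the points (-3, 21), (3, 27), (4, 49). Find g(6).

111

L_0(6) = (3)·(2)/[(-6)·(-7)] = 1/7
L_1(6) = (9)·(2)/[(6)·(-1)] = -3
L_2(6) = (9)·(3)/[(7)·(1)] = 27/7
Sum: 21·(1/7) + 27·(-3) + 49·(27/7) = 111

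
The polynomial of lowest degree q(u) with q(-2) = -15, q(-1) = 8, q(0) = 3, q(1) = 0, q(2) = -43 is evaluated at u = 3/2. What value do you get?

Evaluate each Lagrange basis at u = 3/2:
L_0(3/2) = (5/2)·(3/2)·(1/2)·(-1/2)/[(-1)·(-2)·(-3)·(-4)] = -5/128
L_1(3/2) = (7/2)·(3/2)·(1/2)·(-1/2)/[(1)·(-1)·(-2)·(-3)] = 7/32
L_2(3/2) = (7/2)·(5/2)·(1/2)·(-1/2)/[(2)·(1)·(-1)·(-2)] = -35/64
L_3(3/2) = (7/2)·(5/2)·(3/2)·(-1/2)/[(3)·(2)·(1)·(-1)] = 35/32
L_4(3/2) = (7/2)·(5/2)·(3/2)·(1/2)/[(4)·(3)·(2)·(1)] = 35/128
Sum: (-15)·(-5/128) + 8·(7/32) + 3·(-35/64) + 0 + (-43)·(35/128) = -177/16

-177/16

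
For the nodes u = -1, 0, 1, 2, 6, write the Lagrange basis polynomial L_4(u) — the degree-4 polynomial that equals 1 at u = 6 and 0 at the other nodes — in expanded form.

L_4(u) = (1/840)u^4 - (1/420)u^3 - (1/840)u^2 + (1/420)u

L_4(u) = (u + 1)u(u - 1)(u - 2) / [(7)·(6)·(5)·(4)]
       = (u^4 - 2u^3 - u^2 + 2u) / (840)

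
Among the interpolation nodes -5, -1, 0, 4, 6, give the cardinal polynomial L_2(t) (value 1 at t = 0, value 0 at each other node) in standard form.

L_2(t) = (t + 5)(t + 1)(t - 4)(t - 6) / [(5)·(1)·(-4)·(-6)]
       = (t^4 - 4t^3 - 31t^2 + 94t + 120) / (120)

L_2(t) = (1/120)t^4 - (1/30)t^3 - (31/120)t^2 + (47/60)t + 1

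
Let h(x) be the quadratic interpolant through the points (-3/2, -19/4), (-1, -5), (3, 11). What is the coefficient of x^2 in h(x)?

L_0(x) = (x + 1)(x - 3) / [9/4] = (4/9)x^2 - (8/9)x - 4/3
L_1(x) = (x + 3/2)(x - 3) / [-2] = -(1/2)x^2 + (3/4)x + 9/4
L_2(x) = (x + 3/2)(x + 1) / [18] = (1/18)x^2 + (5/36)x + 1/12
h(x) = (-19/4)·L_0 + (-5)·L_1 + 11·L_2
Only the coefficient of x^2 is needed; take it from each L_i and combine:
(-19/4)·(4/9) + (-5)·(-1/2) + 11·(1/18) = 1

1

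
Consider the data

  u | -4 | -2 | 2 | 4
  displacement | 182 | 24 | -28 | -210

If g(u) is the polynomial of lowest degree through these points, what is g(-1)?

5

L_0(-1) = (1)·(-3)·(-5)/[(-2)·(-6)·(-8)] = -5/32
L_1(-1) = (3)·(-3)·(-5)/[(2)·(-4)·(-6)] = 15/16
L_2(-1) = (3)·(1)·(-5)/[(6)·(4)·(-2)] = 5/16
L_3(-1) = (3)·(1)·(-3)/[(8)·(6)·(2)] = -3/32
Sum: 182·(-5/32) + 24·(15/16) + (-28)·(5/16) + (-210)·(-3/32) = 5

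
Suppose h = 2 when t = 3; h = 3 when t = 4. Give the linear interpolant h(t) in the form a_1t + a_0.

h(t) = t - 1

L_0(t) = (t - 4) / [-1] = -t + 4
L_1(t) = (t - 3) / [1] = t - 3
h(t) = 2·L_0 + 3·L_1
  2·L_0(t) = -2t + 8
  3·L_1(t) = 3t - 9
Adding term by term: t - 1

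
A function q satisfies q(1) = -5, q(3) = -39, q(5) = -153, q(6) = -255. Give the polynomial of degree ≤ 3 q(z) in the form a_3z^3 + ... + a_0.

q(z) = -z^3 - z^2 - 3

Build the Lagrange basis polynomials:
L_0(z) = (z - 3)(z - 5)(z - 6) / [-40] = -(1/40)z^3 + (7/20)z^2 - (63/40)z + 9/4
L_1(z) = (z - 1)(z - 5)(z - 6) / [12] = (1/12)z^3 - z^2 + (41/12)z - 5/2
L_2(z) = (z - 1)(z - 3)(z - 6) / [-8] = -(1/8)z^3 + (5/4)z^2 - (27/8)z + 9/4
L_3(z) = (z - 1)(z - 3)(z - 5) / [15] = (1/15)z^3 - (3/5)z^2 + (23/15)z - 1
q(z) = (-5)·L_0 + (-39)·L_1 + (-153)·L_2 + (-255)·L_3
  (-5)·L_0(z) = (1/8)z^3 - (7/4)z^2 + (63/8)z - 45/4
  (-39)·L_1(z) = -(13/4)z^3 + 39z^2 - (533/4)z + 195/2
  (-153)·L_2(z) = (153/8)z^3 - (765/4)z^2 + (4131/8)z - 1377/4
  (-255)·L_3(z) = -17z^3 + 153z^2 - 391z + 255
Adding term by term: -z^3 - z^2 - 3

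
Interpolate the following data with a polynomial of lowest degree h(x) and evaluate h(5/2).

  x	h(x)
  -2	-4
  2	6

L_0(5/2) = (1/2)/[(-4)] = -1/8
L_1(5/2) = (9/2)/[(4)] = 9/8
Sum: (-4)·(-1/8) + 6·(9/8) = 29/4

29/4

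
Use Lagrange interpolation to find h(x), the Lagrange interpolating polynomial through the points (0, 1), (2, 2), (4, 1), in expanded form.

L_0(x) = (x - 2)(x - 4) / [8] = (1/8)x^2 - (3/4)x + 1
L_1(x) = x(x - 4) / [-4] = -(1/4)x^2 + x
L_2(x) = x(x - 2) / [8] = (1/8)x^2 - (1/4)x
h(x) = 1·L_0 + 2·L_1 + 1·L_2
  1·L_0(x) = (1/8)x^2 - (3/4)x + 1
  2·L_1(x) = -(1/2)x^2 + 2x
  1·L_2(x) = (1/8)x^2 - (1/4)x
Adding term by term: -(1/4)x^2 + x + 1

h(x) = -(1/4)x^2 + x + 1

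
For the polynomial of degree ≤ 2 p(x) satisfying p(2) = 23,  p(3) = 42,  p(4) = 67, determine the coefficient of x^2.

Build the Lagrange basis polynomials:
L_0(x) = (x - 3)(x - 4) / [2] = (1/2)x^2 - (7/2)x + 6
L_1(x) = (x - 2)(x - 4) / [-1] = -x^2 + 6x - 8
L_2(x) = (x - 2)(x - 3) / [2] = (1/2)x^2 - (5/2)x + 3
p(x) = 23·L_0 + 42·L_1 + 67·L_2
Only the coefficient of x^2 is needed; take it from each L_i and combine:
23·(1/2) + 42·(-1) + 67·(1/2) = 3

3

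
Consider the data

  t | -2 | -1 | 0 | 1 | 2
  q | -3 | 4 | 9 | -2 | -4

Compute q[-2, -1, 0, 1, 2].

q[-2,-1] = (4 - (-3)) / (-1 - (-2)) = 7
q[-1,0] = (9 - 4) / (0 - (-1)) = 5
q[0,1] = (-2 - 9) / (1 - 0) = -11
q[1,2] = (-4 - (-2)) / (2 - 1) = -2
q[-2,-1,0] = (5 - 7) / (0 - (-2)) = -1
q[-1,0,1] = (-11 - 5) / (1 - (-1)) = -8
q[0,1,2] = (-2 - (-11)) / (2 - 0) = 9/2
q[-2,-1,0,1] = (-8 - (-1)) / (1 - (-2)) = -7/3
q[-1,0,1,2] = (9/2 - (-8)) / (2 - (-1)) = 25/6
q[-2,-1,0,1,2] = (25/6 - (-7/3)) / (2 - (-2)) = 13/8

13/8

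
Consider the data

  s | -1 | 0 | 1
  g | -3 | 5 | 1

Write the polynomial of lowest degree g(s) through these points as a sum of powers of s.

Newton's divided differences:
g[-1,0] = (5 - (-3)) / (0 - (-1)) = 8
g[0,1] = (1 - 5) / (1 - 0) = -4
g[-1,0,1] = (-4 - 8) / (1 - (-1)) = -6
g(s) = -3 + 8·(s + 1) + (-6)·(s + 1)s
Expanding: g(s) = -6s^2 + 2s + 5

g(s) = -6s^2 + 2s + 5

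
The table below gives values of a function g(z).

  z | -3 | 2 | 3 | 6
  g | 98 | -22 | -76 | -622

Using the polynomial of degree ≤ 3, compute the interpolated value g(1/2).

L_0(1/2) = (-3/2)·(-5/2)·(-11/2)/[(-5)·(-6)·(-9)] = 11/144
L_1(1/2) = (7/2)·(-5/2)·(-11/2)/[(5)·(-1)·(-4)] = 77/32
L_2(1/2) = (7/2)·(-3/2)·(-11/2)/[(6)·(1)·(-3)] = -77/48
L_3(1/2) = (7/2)·(-3/2)·(-5/2)/[(9)·(4)·(3)] = 35/288
Sum: 98·(11/144) + (-22)·(77/32) + (-76)·(-77/48) + (-622)·(35/288) = 7/8

7/8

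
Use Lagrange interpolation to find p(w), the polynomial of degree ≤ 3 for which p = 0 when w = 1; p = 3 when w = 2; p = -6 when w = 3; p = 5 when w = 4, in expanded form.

Build the Lagrange basis polynomials:
L_0(w) = (w - 2)(w - 3)(w - 4) / [-6] = -(1/6)w^3 + (3/2)w^2 - (13/3)w + 4
L_1(w) = (w - 1)(w - 3)(w - 4) / [2] = (1/2)w^3 - 4w^2 + (19/2)w - 6
L_2(w) = (w - 1)(w - 2)(w - 4) / [-2] = -(1/2)w^3 + (7/2)w^2 - 7w + 4
L_3(w) = (w - 1)(w - 2)(w - 3) / [6] = (1/6)w^3 - w^2 + (11/6)w - 1
p(w) = 0·L_0 + 3·L_1 + (-6)·L_2 + 5·L_3
  0·L_0(w) = 0
  3·L_1(w) = (3/2)w^3 - 12w^2 + (57/2)w - 18
  (-6)·L_2(w) = 3w^3 - 21w^2 + 42w - 24
  5·L_3(w) = (5/6)w^3 - 5w^2 + (55/6)w - 5
Adding term by term: (16/3)w^3 - 38w^2 + (239/3)w - 47

p(w) = (16/3)w^3 - 38w^2 + (239/3)w - 47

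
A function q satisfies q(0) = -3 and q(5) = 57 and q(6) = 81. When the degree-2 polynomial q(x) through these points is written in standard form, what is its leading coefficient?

2

Build the Lagrange basis polynomials:
L_0(x) = (x - 5)(x - 6) / [30] = (1/30)x^2 - (11/30)x + 1
L_1(x) = x(x - 6) / [-5] = -(1/5)x^2 + (6/5)x
L_2(x) = x(x - 5) / [6] = (1/6)x^2 - (5/6)x
q(x) = (-3)·L_0 + 57·L_1 + 81·L_2
Only the coefficient of x^2 is needed; take it from each L_i and combine:
(-3)·(1/30) + 57·(-1/5) + 81·(1/6) = 2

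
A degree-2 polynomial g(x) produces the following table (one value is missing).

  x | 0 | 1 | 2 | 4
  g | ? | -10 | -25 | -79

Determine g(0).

The 3 known values determine g uniquely (degree ≤ 2).
Evaluate each Lagrange basis at x = 0:
L_0(0) = (-2)·(-4)/[(-1)·(-3)] = 8/3
L_1(0) = (-1)·(-4)/[(1)·(-2)] = -2
L_2(0) = (-1)·(-2)/[(3)·(2)] = 1/3
Sum: (-10)·(8/3) + (-25)·(-2) + (-79)·(1/3) = -3

-3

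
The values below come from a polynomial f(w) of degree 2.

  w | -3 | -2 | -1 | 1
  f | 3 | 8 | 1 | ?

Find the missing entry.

The 3 known values determine f uniquely (degree ≤ 2).
Evaluate each Lagrange basis at w = 1:
L_0(1) = (3)·(2)/[(-1)·(-2)] = 3
L_1(1) = (4)·(2)/[(1)·(-1)] = -8
L_2(1) = (4)·(3)/[(2)·(1)] = 6
Sum: 3·(3) + 8·(-8) + 1·(6) = -49

-49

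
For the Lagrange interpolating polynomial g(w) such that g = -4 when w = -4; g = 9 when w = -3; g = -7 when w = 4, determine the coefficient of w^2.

The leading coefficient equals the top divided difference g[-4,-3,4].
g[-4,-3] = (9 - (-4)) / (-3 - (-4)) = 13
g[-3,4] = (-7 - 9) / (4 - (-3)) = -16/7
g[-4,-3,4] = (-16/7 - 13) / (4 - (-4)) = -107/56

-107/56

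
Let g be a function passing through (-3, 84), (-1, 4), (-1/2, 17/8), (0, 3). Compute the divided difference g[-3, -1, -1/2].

g[-3,-1] = (4 - 84) / (-1 - (-3)) = -40
g[-1,-1/2] = (17/8 - 4) / (-1/2 - (-1)) = -15/4
g[-3,-1,-1/2] = (-15/4 - (-40)) / (-1/2 - (-3)) = 29/2

29/2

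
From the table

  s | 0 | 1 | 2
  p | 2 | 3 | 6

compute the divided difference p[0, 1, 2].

p[0,1] = (3 - 2) / (1 - 0) = 1
p[1,2] = (6 - 3) / (2 - 1) = 3
p[0,1,2] = (3 - 1) / (2 - 0) = 1

1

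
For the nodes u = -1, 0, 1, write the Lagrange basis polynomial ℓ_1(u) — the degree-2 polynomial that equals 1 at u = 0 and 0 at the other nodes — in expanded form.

ℓ_1(u) = -u^2 + 1

ℓ_1(u) = (u + 1)(u - 1) / [(1)·(-1)]
       = (u^2 - 1) / (-1)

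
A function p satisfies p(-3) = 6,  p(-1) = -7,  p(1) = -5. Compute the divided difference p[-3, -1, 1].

15/8

p[-3,-1] = (-7 - 6) / (-1 - (-3)) = -13/2
p[-1,1] = (-5 - (-7)) / (1 - (-1)) = 1
p[-3,-1,1] = (1 - (-13/2)) / (1 - (-3)) = 15/8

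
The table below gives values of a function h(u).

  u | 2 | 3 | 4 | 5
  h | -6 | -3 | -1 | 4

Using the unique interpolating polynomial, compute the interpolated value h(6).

L_0(6) = (3)·(2)·(1)/[(-1)·(-2)·(-3)] = -1
L_1(6) = (4)·(2)·(1)/[(1)·(-1)·(-2)] = 4
L_2(6) = (4)·(3)·(1)/[(2)·(1)·(-1)] = -6
L_3(6) = (4)·(3)·(2)/[(3)·(2)·(1)] = 4
Sum: (-6)·(-1) + (-3)·(4) + (-1)·(-6) + 4·(4) = 16

16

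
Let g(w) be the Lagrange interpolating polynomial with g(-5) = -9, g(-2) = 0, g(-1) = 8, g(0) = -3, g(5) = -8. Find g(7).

Evaluate each Lagrange basis at w = 7:
L_0(7) = (9)·(8)·(7)·(2)/[(-3)·(-4)·(-5)·(-10)] = 42/25
L_1(7) = (12)·(8)·(7)·(2)/[(3)·(-1)·(-2)·(-7)] = -32
L_2(7) = (12)·(9)·(7)·(2)/[(4)·(1)·(-1)·(-6)] = 63
L_3(7) = (12)·(9)·(8)·(2)/[(5)·(2)·(1)·(-5)] = -864/25
L_4(7) = (12)·(9)·(8)·(7)/[(10)·(7)·(6)·(5)] = 72/25
Sum: (-9)·(42/25) + 0 + 8·(63) + (-3)·(-864/25) + (-8)·(72/25) = 14238/25

14238/25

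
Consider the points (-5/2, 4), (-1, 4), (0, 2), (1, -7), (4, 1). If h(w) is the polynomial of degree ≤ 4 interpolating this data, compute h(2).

L_0(2) = (3)·(2)·(1)·(-2)/[(-3/2)·(-5/2)·(-7/2)·(-13/2)] = -64/455
L_1(2) = (9/2)·(2)·(1)·(-2)/[(3/2)·(-1)·(-2)·(-5)] = 6/5
L_2(2) = (9/2)·(3)·(1)·(-2)/[(5/2)·(1)·(-1)·(-4)] = -27/10
L_3(2) = (9/2)·(3)·(2)·(-2)/[(7/2)·(2)·(1)·(-3)] = 18/7
L_4(2) = (9/2)·(3)·(2)·(1)/[(13/2)·(5)·(4)·(3)] = 9/130
Sum: 4·(-64/455) + 4·(6/5) + 2·(-27/10) + (-7)·(18/7) + 1·(9/130) = -3475/182

-3475/182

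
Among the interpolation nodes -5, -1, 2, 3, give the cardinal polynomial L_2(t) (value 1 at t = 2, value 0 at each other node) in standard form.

L_2(t) = -(1/21)t^3 - (1/7)t^2 + (13/21)t + 5/7

L_2(t) = (t + 5)(t + 1)(t - 3) / [(7)·(3)·(-1)]
       = (t^3 + 3t^2 - 13t - 15) / (-21)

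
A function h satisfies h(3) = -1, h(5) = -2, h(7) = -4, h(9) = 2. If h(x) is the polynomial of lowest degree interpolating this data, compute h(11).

25

Evaluate each Lagrange basis at x = 11:
L_0(11) = (6)·(4)·(2)/[(-2)·(-4)·(-6)] = -1
L_1(11) = (8)·(4)·(2)/[(2)·(-2)·(-4)] = 4
L_2(11) = (8)·(6)·(2)/[(4)·(2)·(-2)] = -6
L_3(11) = (8)·(6)·(4)/[(6)·(4)·(2)] = 4
Sum: (-1)·(-1) + (-2)·(4) + (-4)·(-6) + 2·(4) = 25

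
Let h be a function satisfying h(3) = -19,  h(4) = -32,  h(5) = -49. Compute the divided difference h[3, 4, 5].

-2

h[3,4] = (-32 - (-19)) / (4 - 3) = -13
h[4,5] = (-49 - (-32)) / (5 - 4) = -17
h[3,4,5] = (-17 - (-13)) / (5 - 3) = -2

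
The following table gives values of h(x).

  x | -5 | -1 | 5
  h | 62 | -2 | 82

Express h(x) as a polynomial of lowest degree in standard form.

Newton's divided differences:
h[-5,-1] = (-2 - 62) / (-1 - (-5)) = -16
h[-1,5] = (82 - (-2)) / (5 - (-1)) = 14
h[-5,-1,5] = (14 - (-16)) / (5 - (-5)) = 3
h(x) = 62 + (-16)·(x + 5) + 3·(x + 5)(x + 1)
Expanding: h(x) = 3x^2 + 2x - 3

h(x) = 3x^2 + 2x - 3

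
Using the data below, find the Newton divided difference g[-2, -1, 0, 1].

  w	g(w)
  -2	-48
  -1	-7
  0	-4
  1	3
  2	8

7

g[-2,-1] = (-7 - (-48)) / (-1 - (-2)) = 41
g[-1,0] = (-4 - (-7)) / (0 - (-1)) = 3
g[0,1] = (3 - (-4)) / (1 - 0) = 7
g[-2,-1,0] = (3 - 41) / (0 - (-2)) = -19
g[-1,0,1] = (7 - 3) / (1 - (-1)) = 2
g[-2,-1,0,1] = (2 - (-19)) / (1 - (-2)) = 7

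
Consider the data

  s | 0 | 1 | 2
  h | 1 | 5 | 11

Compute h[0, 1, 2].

1

h[0,1] = (5 - 1) / (1 - 0) = 4
h[1,2] = (11 - 5) / (2 - 1) = 6
h[0,1,2] = (6 - 4) / (2 - 0) = 1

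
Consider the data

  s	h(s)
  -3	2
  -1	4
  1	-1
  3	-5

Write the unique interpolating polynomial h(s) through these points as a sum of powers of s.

h(s) = (1/6)s^3 - (3/8)s^2 - (8/3)s + 15/8

Newton's divided differences:
h[-3,-1] = (4 - 2) / (-1 - (-3)) = 1
h[-1,1] = (-1 - 4) / (1 - (-1)) = -5/2
h[1,3] = (-5 - (-1)) / (3 - 1) = -2
h[-3,-1,1] = (-5/2 - 1) / (1 - (-3)) = -7/8
h[-1,1,3] = (-2 - (-5/2)) / (3 - (-1)) = 1/8
h[-3,-1,1,3] = (1/8 - (-7/8)) / (3 - (-3)) = 1/6
h(s) = 2 + 1·(s + 3) + (-7/8)·(s + 3)(s + 1) + (1/6)·(s + 3)(s + 1)(s - 1)
Expanding: h(s) = (1/6)s^3 - (3/8)s^2 - (8/3)s + 15/8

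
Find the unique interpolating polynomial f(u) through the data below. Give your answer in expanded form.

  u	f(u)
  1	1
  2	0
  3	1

f(u) = u^2 - 4u + 4

Newton's divided differences:
f[1,2] = (0 - 1) / (2 - 1) = -1
f[2,3] = (1 - 0) / (3 - 2) = 1
f[1,2,3] = (1 - (-1)) / (3 - 1) = 1
f(u) = 1 + (-1)·(u - 1) + 1·(u - 1)(u - 2)
Expanding: f(u) = u^2 - 4u + 4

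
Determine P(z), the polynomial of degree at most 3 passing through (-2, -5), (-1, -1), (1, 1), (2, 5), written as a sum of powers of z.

Newton's divided differences:
P[-2,-1] = (-1 - (-5)) / (-1 - (-2)) = 4
P[-1,1] = (1 - (-1)) / (1 - (-1)) = 1
P[1,2] = (5 - 1) / (2 - 1) = 4
P[-2,-1,1] = (1 - 4) / (1 - (-2)) = -1
P[-1,1,2] = (4 - 1) / (2 - (-1)) = 1
P[-2,-1,1,2] = (1 - (-1)) / (2 - (-2)) = 1/2
P(z) = -5 + 4·(z + 2) + (-1)·(z + 2)(z + 1) + (1/2)·(z + 2)(z + 1)(z - 1)
Expanding: P(z) = (1/2)z^3 + (1/2)z

P(z) = (1/2)z^3 + (1/2)z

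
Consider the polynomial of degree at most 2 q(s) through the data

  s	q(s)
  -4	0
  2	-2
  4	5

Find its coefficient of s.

L_0(s) = (s - 2)(s - 4) / [48] = (1/48)s^2 - (1/8)s + 1/6
L_1(s) = (s + 4)(s - 4) / [-12] = -(1/12)s^2 + 4/3
L_2(s) = (s + 4)(s - 2) / [16] = (1/16)s^2 + (1/8)s - 1/2
q(s) = 0·L_0 + (-2)·L_1 + 5·L_2
Only the coefficient of s is needed; take it from each L_i and combine:
0·(-1/8) + (-2)·(0) + 5·(1/8) = 5/8

5/8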